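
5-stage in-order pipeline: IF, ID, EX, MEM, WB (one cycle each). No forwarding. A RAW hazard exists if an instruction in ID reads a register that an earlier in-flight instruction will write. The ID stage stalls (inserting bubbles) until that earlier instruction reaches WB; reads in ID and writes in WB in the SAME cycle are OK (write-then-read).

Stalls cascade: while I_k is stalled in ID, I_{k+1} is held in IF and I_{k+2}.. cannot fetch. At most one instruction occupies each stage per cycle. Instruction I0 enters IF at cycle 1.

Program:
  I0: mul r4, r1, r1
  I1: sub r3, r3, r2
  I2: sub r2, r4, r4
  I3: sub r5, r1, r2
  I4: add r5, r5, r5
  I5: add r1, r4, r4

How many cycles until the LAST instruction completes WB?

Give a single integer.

Answer: 15

Derivation:
I0 mul r4 <- r1,r1: IF@1 ID@2 stall=0 (-) EX@3 MEM@4 WB@5
I1 sub r3 <- r3,r2: IF@2 ID@3 stall=0 (-) EX@4 MEM@5 WB@6
I2 sub r2 <- r4,r4: IF@3 ID@4 stall=1 (RAW on I0.r4 (WB@5)) EX@6 MEM@7 WB@8
I3 sub r5 <- r1,r2: IF@4 ID@6 stall=2 (RAW on I2.r2 (WB@8)) EX@9 MEM@10 WB@11
I4 add r5 <- r5,r5: IF@6 ID@9 stall=2 (RAW on I3.r5 (WB@11)) EX@12 MEM@13 WB@14
I5 add r1 <- r4,r4: IF@9 ID@12 stall=0 (-) EX@13 MEM@14 WB@15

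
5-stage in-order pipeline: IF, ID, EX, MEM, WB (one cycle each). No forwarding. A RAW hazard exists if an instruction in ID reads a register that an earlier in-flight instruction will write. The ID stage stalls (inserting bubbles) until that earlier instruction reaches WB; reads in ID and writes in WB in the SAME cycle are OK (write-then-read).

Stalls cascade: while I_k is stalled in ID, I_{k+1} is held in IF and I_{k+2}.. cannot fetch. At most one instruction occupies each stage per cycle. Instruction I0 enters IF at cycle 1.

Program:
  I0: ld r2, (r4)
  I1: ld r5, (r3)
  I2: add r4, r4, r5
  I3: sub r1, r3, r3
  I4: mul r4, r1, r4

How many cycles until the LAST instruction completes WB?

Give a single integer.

I0 ld r2 <- r4: IF@1 ID@2 stall=0 (-) EX@3 MEM@4 WB@5
I1 ld r5 <- r3: IF@2 ID@3 stall=0 (-) EX@4 MEM@5 WB@6
I2 add r4 <- r4,r5: IF@3 ID@4 stall=2 (RAW on I1.r5 (WB@6)) EX@7 MEM@8 WB@9
I3 sub r1 <- r3,r3: IF@4 ID@7 stall=0 (-) EX@8 MEM@9 WB@10
I4 mul r4 <- r1,r4: IF@7 ID@8 stall=2 (RAW on I3.r1 (WB@10)) EX@11 MEM@12 WB@13

Answer: 13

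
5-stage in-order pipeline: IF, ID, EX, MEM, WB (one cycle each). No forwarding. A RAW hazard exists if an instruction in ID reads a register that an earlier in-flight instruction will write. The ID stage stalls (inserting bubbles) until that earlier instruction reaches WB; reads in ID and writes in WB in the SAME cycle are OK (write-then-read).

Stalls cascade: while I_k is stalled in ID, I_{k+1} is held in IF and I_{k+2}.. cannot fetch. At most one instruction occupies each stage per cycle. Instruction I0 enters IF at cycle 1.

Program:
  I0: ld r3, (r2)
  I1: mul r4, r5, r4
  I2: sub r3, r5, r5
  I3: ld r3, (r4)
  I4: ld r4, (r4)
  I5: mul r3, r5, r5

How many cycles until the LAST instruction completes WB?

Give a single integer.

Answer: 11

Derivation:
I0 ld r3 <- r2: IF@1 ID@2 stall=0 (-) EX@3 MEM@4 WB@5
I1 mul r4 <- r5,r4: IF@2 ID@3 stall=0 (-) EX@4 MEM@5 WB@6
I2 sub r3 <- r5,r5: IF@3 ID@4 stall=0 (-) EX@5 MEM@6 WB@7
I3 ld r3 <- r4: IF@4 ID@5 stall=1 (RAW on I1.r4 (WB@6)) EX@7 MEM@8 WB@9
I4 ld r4 <- r4: IF@5 ID@7 stall=0 (-) EX@8 MEM@9 WB@10
I5 mul r3 <- r5,r5: IF@7 ID@8 stall=0 (-) EX@9 MEM@10 WB@11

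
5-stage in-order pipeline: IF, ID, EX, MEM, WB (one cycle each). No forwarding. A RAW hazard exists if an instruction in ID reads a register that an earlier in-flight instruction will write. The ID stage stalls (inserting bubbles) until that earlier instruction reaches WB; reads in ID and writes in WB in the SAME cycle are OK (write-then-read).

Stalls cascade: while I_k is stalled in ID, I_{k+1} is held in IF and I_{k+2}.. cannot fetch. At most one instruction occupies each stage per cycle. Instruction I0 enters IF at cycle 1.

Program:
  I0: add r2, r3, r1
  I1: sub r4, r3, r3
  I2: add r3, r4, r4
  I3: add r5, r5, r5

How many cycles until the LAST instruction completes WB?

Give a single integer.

Answer: 10

Derivation:
I0 add r2 <- r3,r1: IF@1 ID@2 stall=0 (-) EX@3 MEM@4 WB@5
I1 sub r4 <- r3,r3: IF@2 ID@3 stall=0 (-) EX@4 MEM@5 WB@6
I2 add r3 <- r4,r4: IF@3 ID@4 stall=2 (RAW on I1.r4 (WB@6)) EX@7 MEM@8 WB@9
I3 add r5 <- r5,r5: IF@4 ID@7 stall=0 (-) EX@8 MEM@9 WB@10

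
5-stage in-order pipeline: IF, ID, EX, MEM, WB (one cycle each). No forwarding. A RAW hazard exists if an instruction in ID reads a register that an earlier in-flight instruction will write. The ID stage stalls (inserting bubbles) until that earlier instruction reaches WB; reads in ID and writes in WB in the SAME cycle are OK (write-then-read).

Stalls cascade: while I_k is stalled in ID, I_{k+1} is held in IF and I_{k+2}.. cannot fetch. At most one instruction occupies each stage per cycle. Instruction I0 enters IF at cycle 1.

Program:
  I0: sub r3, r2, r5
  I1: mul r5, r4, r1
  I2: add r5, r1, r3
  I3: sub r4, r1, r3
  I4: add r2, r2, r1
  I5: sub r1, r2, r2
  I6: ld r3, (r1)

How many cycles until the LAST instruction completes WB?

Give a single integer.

Answer: 16

Derivation:
I0 sub r3 <- r2,r5: IF@1 ID@2 stall=0 (-) EX@3 MEM@4 WB@5
I1 mul r5 <- r4,r1: IF@2 ID@3 stall=0 (-) EX@4 MEM@5 WB@6
I2 add r5 <- r1,r3: IF@3 ID@4 stall=1 (RAW on I0.r3 (WB@5)) EX@6 MEM@7 WB@8
I3 sub r4 <- r1,r3: IF@4 ID@6 stall=0 (-) EX@7 MEM@8 WB@9
I4 add r2 <- r2,r1: IF@6 ID@7 stall=0 (-) EX@8 MEM@9 WB@10
I5 sub r1 <- r2,r2: IF@7 ID@8 stall=2 (RAW on I4.r2 (WB@10)) EX@11 MEM@12 WB@13
I6 ld r3 <- r1: IF@8 ID@11 stall=2 (RAW on I5.r1 (WB@13)) EX@14 MEM@15 WB@16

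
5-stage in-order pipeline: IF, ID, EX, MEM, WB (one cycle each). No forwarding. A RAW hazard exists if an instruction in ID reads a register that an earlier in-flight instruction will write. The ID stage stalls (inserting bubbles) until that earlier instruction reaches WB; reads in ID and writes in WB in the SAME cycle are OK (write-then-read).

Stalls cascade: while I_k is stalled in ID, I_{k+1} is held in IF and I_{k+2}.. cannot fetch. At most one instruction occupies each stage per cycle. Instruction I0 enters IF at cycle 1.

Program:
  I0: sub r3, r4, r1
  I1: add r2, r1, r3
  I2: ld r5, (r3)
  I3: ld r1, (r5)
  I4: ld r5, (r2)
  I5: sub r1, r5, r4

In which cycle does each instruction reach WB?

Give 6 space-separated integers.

I0 sub r3 <- r4,r1: IF@1 ID@2 stall=0 (-) EX@3 MEM@4 WB@5
I1 add r2 <- r1,r3: IF@2 ID@3 stall=2 (RAW on I0.r3 (WB@5)) EX@6 MEM@7 WB@8
I2 ld r5 <- r3: IF@3 ID@6 stall=0 (-) EX@7 MEM@8 WB@9
I3 ld r1 <- r5: IF@6 ID@7 stall=2 (RAW on I2.r5 (WB@9)) EX@10 MEM@11 WB@12
I4 ld r5 <- r2: IF@7 ID@10 stall=0 (-) EX@11 MEM@12 WB@13
I5 sub r1 <- r5,r4: IF@10 ID@11 stall=2 (RAW on I4.r5 (WB@13)) EX@14 MEM@15 WB@16

Answer: 5 8 9 12 13 16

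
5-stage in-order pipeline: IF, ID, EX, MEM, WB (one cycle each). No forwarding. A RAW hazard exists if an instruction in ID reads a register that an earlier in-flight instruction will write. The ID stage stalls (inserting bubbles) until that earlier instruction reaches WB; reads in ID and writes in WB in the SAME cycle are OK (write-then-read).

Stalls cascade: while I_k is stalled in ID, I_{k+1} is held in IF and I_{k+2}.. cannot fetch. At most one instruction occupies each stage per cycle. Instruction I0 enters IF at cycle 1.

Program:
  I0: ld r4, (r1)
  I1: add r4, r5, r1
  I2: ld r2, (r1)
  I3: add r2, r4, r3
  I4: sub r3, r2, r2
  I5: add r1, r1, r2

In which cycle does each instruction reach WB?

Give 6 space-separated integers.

Answer: 5 6 7 9 12 13

Derivation:
I0 ld r4 <- r1: IF@1 ID@2 stall=0 (-) EX@3 MEM@4 WB@5
I1 add r4 <- r5,r1: IF@2 ID@3 stall=0 (-) EX@4 MEM@5 WB@6
I2 ld r2 <- r1: IF@3 ID@4 stall=0 (-) EX@5 MEM@6 WB@7
I3 add r2 <- r4,r3: IF@4 ID@5 stall=1 (RAW on I1.r4 (WB@6)) EX@7 MEM@8 WB@9
I4 sub r3 <- r2,r2: IF@5 ID@7 stall=2 (RAW on I3.r2 (WB@9)) EX@10 MEM@11 WB@12
I5 add r1 <- r1,r2: IF@7 ID@10 stall=0 (-) EX@11 MEM@12 WB@13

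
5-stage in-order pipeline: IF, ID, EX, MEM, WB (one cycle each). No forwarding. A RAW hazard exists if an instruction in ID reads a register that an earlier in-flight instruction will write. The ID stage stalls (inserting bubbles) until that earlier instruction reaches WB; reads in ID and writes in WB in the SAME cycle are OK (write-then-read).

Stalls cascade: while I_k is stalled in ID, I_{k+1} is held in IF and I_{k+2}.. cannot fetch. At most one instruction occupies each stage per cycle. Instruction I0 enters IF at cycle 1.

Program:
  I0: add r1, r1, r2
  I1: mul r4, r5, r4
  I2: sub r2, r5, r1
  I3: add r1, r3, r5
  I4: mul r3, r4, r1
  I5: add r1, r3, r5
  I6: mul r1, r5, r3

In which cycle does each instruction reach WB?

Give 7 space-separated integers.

I0 add r1 <- r1,r2: IF@1 ID@2 stall=0 (-) EX@3 MEM@4 WB@5
I1 mul r4 <- r5,r4: IF@2 ID@3 stall=0 (-) EX@4 MEM@5 WB@6
I2 sub r2 <- r5,r1: IF@3 ID@4 stall=1 (RAW on I0.r1 (WB@5)) EX@6 MEM@7 WB@8
I3 add r1 <- r3,r5: IF@4 ID@6 stall=0 (-) EX@7 MEM@8 WB@9
I4 mul r3 <- r4,r1: IF@6 ID@7 stall=2 (RAW on I3.r1 (WB@9)) EX@10 MEM@11 WB@12
I5 add r1 <- r3,r5: IF@7 ID@10 stall=2 (RAW on I4.r3 (WB@12)) EX@13 MEM@14 WB@15
I6 mul r1 <- r5,r3: IF@10 ID@13 stall=0 (-) EX@14 MEM@15 WB@16

Answer: 5 6 8 9 12 15 16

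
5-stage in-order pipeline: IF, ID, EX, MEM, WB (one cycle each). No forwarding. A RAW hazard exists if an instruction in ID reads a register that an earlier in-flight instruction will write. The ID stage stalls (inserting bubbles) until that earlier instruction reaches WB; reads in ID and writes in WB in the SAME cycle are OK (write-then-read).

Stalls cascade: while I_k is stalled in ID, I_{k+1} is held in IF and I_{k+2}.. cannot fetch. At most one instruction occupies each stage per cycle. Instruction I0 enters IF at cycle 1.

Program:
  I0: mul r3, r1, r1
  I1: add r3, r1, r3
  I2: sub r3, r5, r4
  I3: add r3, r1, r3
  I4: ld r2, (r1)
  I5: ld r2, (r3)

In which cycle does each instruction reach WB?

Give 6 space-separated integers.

Answer: 5 8 9 12 13 15

Derivation:
I0 mul r3 <- r1,r1: IF@1 ID@2 stall=0 (-) EX@3 MEM@4 WB@5
I1 add r3 <- r1,r3: IF@2 ID@3 stall=2 (RAW on I0.r3 (WB@5)) EX@6 MEM@7 WB@8
I2 sub r3 <- r5,r4: IF@3 ID@6 stall=0 (-) EX@7 MEM@8 WB@9
I3 add r3 <- r1,r3: IF@6 ID@7 stall=2 (RAW on I2.r3 (WB@9)) EX@10 MEM@11 WB@12
I4 ld r2 <- r1: IF@7 ID@10 stall=0 (-) EX@11 MEM@12 WB@13
I5 ld r2 <- r3: IF@10 ID@11 stall=1 (RAW on I3.r3 (WB@12)) EX@13 MEM@14 WB@15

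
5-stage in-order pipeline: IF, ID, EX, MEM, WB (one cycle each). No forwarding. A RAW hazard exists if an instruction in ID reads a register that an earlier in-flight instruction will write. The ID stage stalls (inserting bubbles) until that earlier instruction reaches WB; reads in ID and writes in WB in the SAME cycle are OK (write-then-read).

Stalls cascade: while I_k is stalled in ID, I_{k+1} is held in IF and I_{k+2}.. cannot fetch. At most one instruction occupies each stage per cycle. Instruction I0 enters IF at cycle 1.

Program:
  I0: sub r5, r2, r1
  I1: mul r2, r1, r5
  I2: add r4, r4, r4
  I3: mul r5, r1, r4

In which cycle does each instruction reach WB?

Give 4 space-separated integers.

I0 sub r5 <- r2,r1: IF@1 ID@2 stall=0 (-) EX@3 MEM@4 WB@5
I1 mul r2 <- r1,r5: IF@2 ID@3 stall=2 (RAW on I0.r5 (WB@5)) EX@6 MEM@7 WB@8
I2 add r4 <- r4,r4: IF@3 ID@6 stall=0 (-) EX@7 MEM@8 WB@9
I3 mul r5 <- r1,r4: IF@6 ID@7 stall=2 (RAW on I2.r4 (WB@9)) EX@10 MEM@11 WB@12

Answer: 5 8 9 12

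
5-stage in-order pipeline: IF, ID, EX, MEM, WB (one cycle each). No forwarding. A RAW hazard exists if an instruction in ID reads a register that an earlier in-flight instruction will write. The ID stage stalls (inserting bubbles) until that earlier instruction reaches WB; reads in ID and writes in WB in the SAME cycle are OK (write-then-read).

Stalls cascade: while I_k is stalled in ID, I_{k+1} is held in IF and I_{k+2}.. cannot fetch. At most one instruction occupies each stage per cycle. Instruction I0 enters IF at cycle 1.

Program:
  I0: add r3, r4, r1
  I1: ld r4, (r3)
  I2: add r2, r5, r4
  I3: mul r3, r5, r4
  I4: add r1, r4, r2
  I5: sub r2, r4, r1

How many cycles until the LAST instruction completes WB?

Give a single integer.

I0 add r3 <- r4,r1: IF@1 ID@2 stall=0 (-) EX@3 MEM@4 WB@5
I1 ld r4 <- r3: IF@2 ID@3 stall=2 (RAW on I0.r3 (WB@5)) EX@6 MEM@7 WB@8
I2 add r2 <- r5,r4: IF@3 ID@6 stall=2 (RAW on I1.r4 (WB@8)) EX@9 MEM@10 WB@11
I3 mul r3 <- r5,r4: IF@6 ID@9 stall=0 (-) EX@10 MEM@11 WB@12
I4 add r1 <- r4,r2: IF@9 ID@10 stall=1 (RAW on I2.r2 (WB@11)) EX@12 MEM@13 WB@14
I5 sub r2 <- r4,r1: IF@10 ID@12 stall=2 (RAW on I4.r1 (WB@14)) EX@15 MEM@16 WB@17

Answer: 17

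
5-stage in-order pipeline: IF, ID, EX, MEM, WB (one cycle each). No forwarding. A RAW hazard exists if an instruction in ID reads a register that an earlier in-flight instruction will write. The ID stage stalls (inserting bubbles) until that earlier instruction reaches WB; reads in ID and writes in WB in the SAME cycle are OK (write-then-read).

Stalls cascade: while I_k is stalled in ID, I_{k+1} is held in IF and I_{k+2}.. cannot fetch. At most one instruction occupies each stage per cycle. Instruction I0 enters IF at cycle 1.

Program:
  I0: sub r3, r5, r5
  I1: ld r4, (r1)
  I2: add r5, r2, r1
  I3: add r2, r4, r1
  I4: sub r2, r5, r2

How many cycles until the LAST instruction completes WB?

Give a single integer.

I0 sub r3 <- r5,r5: IF@1 ID@2 stall=0 (-) EX@3 MEM@4 WB@5
I1 ld r4 <- r1: IF@2 ID@3 stall=0 (-) EX@4 MEM@5 WB@6
I2 add r5 <- r2,r1: IF@3 ID@4 stall=0 (-) EX@5 MEM@6 WB@7
I3 add r2 <- r4,r1: IF@4 ID@5 stall=1 (RAW on I1.r4 (WB@6)) EX@7 MEM@8 WB@9
I4 sub r2 <- r5,r2: IF@5 ID@7 stall=2 (RAW on I3.r2 (WB@9)) EX@10 MEM@11 WB@12

Answer: 12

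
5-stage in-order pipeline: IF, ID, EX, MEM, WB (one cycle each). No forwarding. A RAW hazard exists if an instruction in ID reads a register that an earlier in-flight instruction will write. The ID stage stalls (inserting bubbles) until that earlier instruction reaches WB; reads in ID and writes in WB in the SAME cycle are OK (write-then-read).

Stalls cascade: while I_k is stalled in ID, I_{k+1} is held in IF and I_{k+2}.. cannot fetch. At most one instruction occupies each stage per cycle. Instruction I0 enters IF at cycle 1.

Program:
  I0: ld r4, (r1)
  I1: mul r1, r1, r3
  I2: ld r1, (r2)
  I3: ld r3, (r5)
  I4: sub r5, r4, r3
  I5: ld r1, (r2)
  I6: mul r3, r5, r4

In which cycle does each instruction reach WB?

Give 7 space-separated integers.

I0 ld r4 <- r1: IF@1 ID@2 stall=0 (-) EX@3 MEM@4 WB@5
I1 mul r1 <- r1,r3: IF@2 ID@3 stall=0 (-) EX@4 MEM@5 WB@6
I2 ld r1 <- r2: IF@3 ID@4 stall=0 (-) EX@5 MEM@6 WB@7
I3 ld r3 <- r5: IF@4 ID@5 stall=0 (-) EX@6 MEM@7 WB@8
I4 sub r5 <- r4,r3: IF@5 ID@6 stall=2 (RAW on I3.r3 (WB@8)) EX@9 MEM@10 WB@11
I5 ld r1 <- r2: IF@6 ID@9 stall=0 (-) EX@10 MEM@11 WB@12
I6 mul r3 <- r5,r4: IF@9 ID@10 stall=1 (RAW on I4.r5 (WB@11)) EX@12 MEM@13 WB@14

Answer: 5 6 7 8 11 12 14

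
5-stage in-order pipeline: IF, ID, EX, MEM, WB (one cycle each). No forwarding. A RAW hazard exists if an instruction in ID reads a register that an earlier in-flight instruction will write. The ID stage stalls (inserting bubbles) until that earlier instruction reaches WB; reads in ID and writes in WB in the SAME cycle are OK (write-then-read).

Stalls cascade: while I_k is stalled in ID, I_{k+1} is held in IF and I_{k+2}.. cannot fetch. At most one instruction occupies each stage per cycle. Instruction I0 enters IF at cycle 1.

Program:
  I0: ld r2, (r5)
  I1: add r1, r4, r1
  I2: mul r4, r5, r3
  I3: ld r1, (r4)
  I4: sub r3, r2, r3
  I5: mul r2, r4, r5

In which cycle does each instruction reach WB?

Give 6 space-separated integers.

Answer: 5 6 7 10 11 12

Derivation:
I0 ld r2 <- r5: IF@1 ID@2 stall=0 (-) EX@3 MEM@4 WB@5
I1 add r1 <- r4,r1: IF@2 ID@3 stall=0 (-) EX@4 MEM@5 WB@6
I2 mul r4 <- r5,r3: IF@3 ID@4 stall=0 (-) EX@5 MEM@6 WB@7
I3 ld r1 <- r4: IF@4 ID@5 stall=2 (RAW on I2.r4 (WB@7)) EX@8 MEM@9 WB@10
I4 sub r3 <- r2,r3: IF@5 ID@8 stall=0 (-) EX@9 MEM@10 WB@11
I5 mul r2 <- r4,r5: IF@8 ID@9 stall=0 (-) EX@10 MEM@11 WB@12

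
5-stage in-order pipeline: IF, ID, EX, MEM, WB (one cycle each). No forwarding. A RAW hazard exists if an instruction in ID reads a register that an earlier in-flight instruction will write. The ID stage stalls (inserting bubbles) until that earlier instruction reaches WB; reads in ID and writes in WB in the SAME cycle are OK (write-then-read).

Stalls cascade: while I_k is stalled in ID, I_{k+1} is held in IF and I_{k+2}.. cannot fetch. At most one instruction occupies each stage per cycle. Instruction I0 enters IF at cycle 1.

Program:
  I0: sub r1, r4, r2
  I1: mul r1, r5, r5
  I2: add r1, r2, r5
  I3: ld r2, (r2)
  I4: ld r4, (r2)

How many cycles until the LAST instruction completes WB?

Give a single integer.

Answer: 11

Derivation:
I0 sub r1 <- r4,r2: IF@1 ID@2 stall=0 (-) EX@3 MEM@4 WB@5
I1 mul r1 <- r5,r5: IF@2 ID@3 stall=0 (-) EX@4 MEM@5 WB@6
I2 add r1 <- r2,r5: IF@3 ID@4 stall=0 (-) EX@5 MEM@6 WB@7
I3 ld r2 <- r2: IF@4 ID@5 stall=0 (-) EX@6 MEM@7 WB@8
I4 ld r4 <- r2: IF@5 ID@6 stall=2 (RAW on I3.r2 (WB@8)) EX@9 MEM@10 WB@11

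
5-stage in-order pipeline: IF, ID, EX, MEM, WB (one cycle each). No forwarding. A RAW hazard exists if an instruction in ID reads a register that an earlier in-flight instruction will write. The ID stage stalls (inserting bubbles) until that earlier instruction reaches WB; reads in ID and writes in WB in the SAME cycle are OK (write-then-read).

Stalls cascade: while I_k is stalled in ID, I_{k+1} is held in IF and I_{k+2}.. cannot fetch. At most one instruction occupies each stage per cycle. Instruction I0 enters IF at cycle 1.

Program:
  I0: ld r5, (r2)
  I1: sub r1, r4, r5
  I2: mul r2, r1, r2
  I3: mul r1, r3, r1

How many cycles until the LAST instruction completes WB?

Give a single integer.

Answer: 12

Derivation:
I0 ld r5 <- r2: IF@1 ID@2 stall=0 (-) EX@3 MEM@4 WB@5
I1 sub r1 <- r4,r5: IF@2 ID@3 stall=2 (RAW on I0.r5 (WB@5)) EX@6 MEM@7 WB@8
I2 mul r2 <- r1,r2: IF@3 ID@6 stall=2 (RAW on I1.r1 (WB@8)) EX@9 MEM@10 WB@11
I3 mul r1 <- r3,r1: IF@6 ID@9 stall=0 (-) EX@10 MEM@11 WB@12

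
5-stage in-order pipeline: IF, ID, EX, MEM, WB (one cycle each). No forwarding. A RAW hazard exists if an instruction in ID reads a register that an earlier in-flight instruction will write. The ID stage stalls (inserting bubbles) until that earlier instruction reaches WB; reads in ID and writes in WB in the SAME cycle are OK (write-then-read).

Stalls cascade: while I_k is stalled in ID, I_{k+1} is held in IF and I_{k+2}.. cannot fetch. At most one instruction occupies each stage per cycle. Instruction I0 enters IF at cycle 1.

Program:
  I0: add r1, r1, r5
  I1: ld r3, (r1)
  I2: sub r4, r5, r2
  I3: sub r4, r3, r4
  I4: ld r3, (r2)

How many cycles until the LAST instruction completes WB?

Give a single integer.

I0 add r1 <- r1,r5: IF@1 ID@2 stall=0 (-) EX@3 MEM@4 WB@5
I1 ld r3 <- r1: IF@2 ID@3 stall=2 (RAW on I0.r1 (WB@5)) EX@6 MEM@7 WB@8
I2 sub r4 <- r5,r2: IF@3 ID@6 stall=0 (-) EX@7 MEM@8 WB@9
I3 sub r4 <- r3,r4: IF@6 ID@7 stall=2 (RAW on I2.r4 (WB@9)) EX@10 MEM@11 WB@12
I4 ld r3 <- r2: IF@7 ID@10 stall=0 (-) EX@11 MEM@12 WB@13

Answer: 13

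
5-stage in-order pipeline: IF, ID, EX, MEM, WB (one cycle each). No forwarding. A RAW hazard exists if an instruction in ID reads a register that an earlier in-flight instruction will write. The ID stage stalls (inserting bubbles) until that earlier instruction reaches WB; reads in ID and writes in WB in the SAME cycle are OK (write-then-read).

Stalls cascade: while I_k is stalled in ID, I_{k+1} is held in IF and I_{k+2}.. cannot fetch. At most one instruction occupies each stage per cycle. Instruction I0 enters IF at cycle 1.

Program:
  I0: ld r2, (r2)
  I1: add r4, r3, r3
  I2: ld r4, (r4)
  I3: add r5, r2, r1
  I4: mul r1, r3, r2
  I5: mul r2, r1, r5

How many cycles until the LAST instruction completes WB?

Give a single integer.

I0 ld r2 <- r2: IF@1 ID@2 stall=0 (-) EX@3 MEM@4 WB@5
I1 add r4 <- r3,r3: IF@2 ID@3 stall=0 (-) EX@4 MEM@5 WB@6
I2 ld r4 <- r4: IF@3 ID@4 stall=2 (RAW on I1.r4 (WB@6)) EX@7 MEM@8 WB@9
I3 add r5 <- r2,r1: IF@4 ID@7 stall=0 (-) EX@8 MEM@9 WB@10
I4 mul r1 <- r3,r2: IF@7 ID@8 stall=0 (-) EX@9 MEM@10 WB@11
I5 mul r2 <- r1,r5: IF@8 ID@9 stall=2 (RAW on I4.r1 (WB@11)) EX@12 MEM@13 WB@14

Answer: 14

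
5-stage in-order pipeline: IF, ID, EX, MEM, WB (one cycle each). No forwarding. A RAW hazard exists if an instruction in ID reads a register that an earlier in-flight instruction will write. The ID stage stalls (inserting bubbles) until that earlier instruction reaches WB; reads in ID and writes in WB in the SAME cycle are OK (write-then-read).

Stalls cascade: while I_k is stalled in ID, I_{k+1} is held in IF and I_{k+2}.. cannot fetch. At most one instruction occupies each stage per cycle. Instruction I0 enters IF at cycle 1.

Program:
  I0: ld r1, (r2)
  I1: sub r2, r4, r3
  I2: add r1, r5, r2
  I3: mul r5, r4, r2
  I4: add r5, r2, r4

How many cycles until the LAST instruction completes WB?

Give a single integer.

Answer: 11

Derivation:
I0 ld r1 <- r2: IF@1 ID@2 stall=0 (-) EX@3 MEM@4 WB@5
I1 sub r2 <- r4,r3: IF@2 ID@3 stall=0 (-) EX@4 MEM@5 WB@6
I2 add r1 <- r5,r2: IF@3 ID@4 stall=2 (RAW on I1.r2 (WB@6)) EX@7 MEM@8 WB@9
I3 mul r5 <- r4,r2: IF@4 ID@7 stall=0 (-) EX@8 MEM@9 WB@10
I4 add r5 <- r2,r4: IF@7 ID@8 stall=0 (-) EX@9 MEM@10 WB@11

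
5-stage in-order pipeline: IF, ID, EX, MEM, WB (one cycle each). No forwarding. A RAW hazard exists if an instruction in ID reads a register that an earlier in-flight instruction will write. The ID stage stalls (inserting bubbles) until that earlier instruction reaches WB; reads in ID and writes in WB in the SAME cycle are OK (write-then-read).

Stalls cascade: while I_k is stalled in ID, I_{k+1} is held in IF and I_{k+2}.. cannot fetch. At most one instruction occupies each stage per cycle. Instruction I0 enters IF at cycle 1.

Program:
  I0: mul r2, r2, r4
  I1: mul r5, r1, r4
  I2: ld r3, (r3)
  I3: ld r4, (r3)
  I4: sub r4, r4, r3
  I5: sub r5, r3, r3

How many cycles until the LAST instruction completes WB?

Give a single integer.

I0 mul r2 <- r2,r4: IF@1 ID@2 stall=0 (-) EX@3 MEM@4 WB@5
I1 mul r5 <- r1,r4: IF@2 ID@3 stall=0 (-) EX@4 MEM@5 WB@6
I2 ld r3 <- r3: IF@3 ID@4 stall=0 (-) EX@5 MEM@6 WB@7
I3 ld r4 <- r3: IF@4 ID@5 stall=2 (RAW on I2.r3 (WB@7)) EX@8 MEM@9 WB@10
I4 sub r4 <- r4,r3: IF@5 ID@8 stall=2 (RAW on I3.r4 (WB@10)) EX@11 MEM@12 WB@13
I5 sub r5 <- r3,r3: IF@8 ID@11 stall=0 (-) EX@12 MEM@13 WB@14

Answer: 14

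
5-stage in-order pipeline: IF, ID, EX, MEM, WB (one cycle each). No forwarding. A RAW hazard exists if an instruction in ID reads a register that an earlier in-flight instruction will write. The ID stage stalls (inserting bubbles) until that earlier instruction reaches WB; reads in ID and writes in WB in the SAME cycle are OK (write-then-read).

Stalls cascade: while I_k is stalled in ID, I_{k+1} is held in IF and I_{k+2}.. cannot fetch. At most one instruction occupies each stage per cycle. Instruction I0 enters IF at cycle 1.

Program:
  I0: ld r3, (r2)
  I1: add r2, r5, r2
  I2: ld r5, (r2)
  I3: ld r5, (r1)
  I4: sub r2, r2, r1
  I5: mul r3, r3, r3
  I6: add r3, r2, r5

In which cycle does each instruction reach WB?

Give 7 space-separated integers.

I0 ld r3 <- r2: IF@1 ID@2 stall=0 (-) EX@3 MEM@4 WB@5
I1 add r2 <- r5,r2: IF@2 ID@3 stall=0 (-) EX@4 MEM@5 WB@6
I2 ld r5 <- r2: IF@3 ID@4 stall=2 (RAW on I1.r2 (WB@6)) EX@7 MEM@8 WB@9
I3 ld r5 <- r1: IF@4 ID@7 stall=0 (-) EX@8 MEM@9 WB@10
I4 sub r2 <- r2,r1: IF@7 ID@8 stall=0 (-) EX@9 MEM@10 WB@11
I5 mul r3 <- r3,r3: IF@8 ID@9 stall=0 (-) EX@10 MEM@11 WB@12
I6 add r3 <- r2,r5: IF@9 ID@10 stall=1 (RAW on I4.r2 (WB@11)) EX@12 MEM@13 WB@14

Answer: 5 6 9 10 11 12 14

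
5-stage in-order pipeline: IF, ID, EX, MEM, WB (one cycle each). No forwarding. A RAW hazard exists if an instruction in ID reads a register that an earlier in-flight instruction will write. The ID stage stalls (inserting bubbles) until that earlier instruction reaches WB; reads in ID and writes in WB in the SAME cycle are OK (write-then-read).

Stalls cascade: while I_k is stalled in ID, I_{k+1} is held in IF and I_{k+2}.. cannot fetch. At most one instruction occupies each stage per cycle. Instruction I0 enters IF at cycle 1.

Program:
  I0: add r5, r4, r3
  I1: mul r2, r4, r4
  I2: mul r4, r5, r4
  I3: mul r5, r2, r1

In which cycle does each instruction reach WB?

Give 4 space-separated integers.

Answer: 5 6 8 9

Derivation:
I0 add r5 <- r4,r3: IF@1 ID@2 stall=0 (-) EX@3 MEM@4 WB@5
I1 mul r2 <- r4,r4: IF@2 ID@3 stall=0 (-) EX@4 MEM@5 WB@6
I2 mul r4 <- r5,r4: IF@3 ID@4 stall=1 (RAW on I0.r5 (WB@5)) EX@6 MEM@7 WB@8
I3 mul r5 <- r2,r1: IF@4 ID@6 stall=0 (-) EX@7 MEM@8 WB@9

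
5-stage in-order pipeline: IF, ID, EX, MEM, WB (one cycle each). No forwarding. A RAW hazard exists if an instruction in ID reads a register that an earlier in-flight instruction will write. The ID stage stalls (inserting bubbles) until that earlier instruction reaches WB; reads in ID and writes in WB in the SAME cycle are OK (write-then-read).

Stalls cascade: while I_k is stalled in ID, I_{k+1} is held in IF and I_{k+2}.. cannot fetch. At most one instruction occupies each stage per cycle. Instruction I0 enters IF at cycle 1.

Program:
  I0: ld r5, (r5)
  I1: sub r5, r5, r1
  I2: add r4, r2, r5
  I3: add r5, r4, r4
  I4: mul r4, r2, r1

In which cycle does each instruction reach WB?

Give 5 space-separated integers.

Answer: 5 8 11 14 15

Derivation:
I0 ld r5 <- r5: IF@1 ID@2 stall=0 (-) EX@3 MEM@4 WB@5
I1 sub r5 <- r5,r1: IF@2 ID@3 stall=2 (RAW on I0.r5 (WB@5)) EX@6 MEM@7 WB@8
I2 add r4 <- r2,r5: IF@3 ID@6 stall=2 (RAW on I1.r5 (WB@8)) EX@9 MEM@10 WB@11
I3 add r5 <- r4,r4: IF@6 ID@9 stall=2 (RAW on I2.r4 (WB@11)) EX@12 MEM@13 WB@14
I4 mul r4 <- r2,r1: IF@9 ID@12 stall=0 (-) EX@13 MEM@14 WB@15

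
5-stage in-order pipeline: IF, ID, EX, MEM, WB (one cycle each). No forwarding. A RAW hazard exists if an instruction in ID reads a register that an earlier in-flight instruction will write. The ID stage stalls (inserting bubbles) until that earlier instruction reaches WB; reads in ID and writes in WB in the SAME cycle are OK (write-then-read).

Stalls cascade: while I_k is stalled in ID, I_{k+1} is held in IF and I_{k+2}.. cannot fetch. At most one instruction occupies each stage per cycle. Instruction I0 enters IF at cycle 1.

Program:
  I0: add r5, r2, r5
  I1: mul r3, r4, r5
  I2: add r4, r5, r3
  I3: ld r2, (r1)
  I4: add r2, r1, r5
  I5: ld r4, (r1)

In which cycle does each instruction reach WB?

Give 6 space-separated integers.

Answer: 5 8 11 12 13 14

Derivation:
I0 add r5 <- r2,r5: IF@1 ID@2 stall=0 (-) EX@3 MEM@4 WB@5
I1 mul r3 <- r4,r5: IF@2 ID@3 stall=2 (RAW on I0.r5 (WB@5)) EX@6 MEM@7 WB@8
I2 add r4 <- r5,r3: IF@3 ID@6 stall=2 (RAW on I1.r3 (WB@8)) EX@9 MEM@10 WB@11
I3 ld r2 <- r1: IF@6 ID@9 stall=0 (-) EX@10 MEM@11 WB@12
I4 add r2 <- r1,r5: IF@9 ID@10 stall=0 (-) EX@11 MEM@12 WB@13
I5 ld r4 <- r1: IF@10 ID@11 stall=0 (-) EX@12 MEM@13 WB@14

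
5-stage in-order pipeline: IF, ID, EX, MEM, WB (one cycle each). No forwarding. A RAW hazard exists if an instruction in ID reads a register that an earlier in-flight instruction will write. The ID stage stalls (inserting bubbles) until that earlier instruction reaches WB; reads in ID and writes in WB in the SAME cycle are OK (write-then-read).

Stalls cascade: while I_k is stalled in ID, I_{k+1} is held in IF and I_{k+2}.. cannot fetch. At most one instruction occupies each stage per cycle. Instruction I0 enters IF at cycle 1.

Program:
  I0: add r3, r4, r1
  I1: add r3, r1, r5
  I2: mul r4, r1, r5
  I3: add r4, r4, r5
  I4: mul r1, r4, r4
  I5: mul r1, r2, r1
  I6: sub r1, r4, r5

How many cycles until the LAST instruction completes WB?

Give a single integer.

I0 add r3 <- r4,r1: IF@1 ID@2 stall=0 (-) EX@3 MEM@4 WB@5
I1 add r3 <- r1,r5: IF@2 ID@3 stall=0 (-) EX@4 MEM@5 WB@6
I2 mul r4 <- r1,r5: IF@3 ID@4 stall=0 (-) EX@5 MEM@6 WB@7
I3 add r4 <- r4,r5: IF@4 ID@5 stall=2 (RAW on I2.r4 (WB@7)) EX@8 MEM@9 WB@10
I4 mul r1 <- r4,r4: IF@5 ID@8 stall=2 (RAW on I3.r4 (WB@10)) EX@11 MEM@12 WB@13
I5 mul r1 <- r2,r1: IF@8 ID@11 stall=2 (RAW on I4.r1 (WB@13)) EX@14 MEM@15 WB@16
I6 sub r1 <- r4,r5: IF@11 ID@14 stall=0 (-) EX@15 MEM@16 WB@17

Answer: 17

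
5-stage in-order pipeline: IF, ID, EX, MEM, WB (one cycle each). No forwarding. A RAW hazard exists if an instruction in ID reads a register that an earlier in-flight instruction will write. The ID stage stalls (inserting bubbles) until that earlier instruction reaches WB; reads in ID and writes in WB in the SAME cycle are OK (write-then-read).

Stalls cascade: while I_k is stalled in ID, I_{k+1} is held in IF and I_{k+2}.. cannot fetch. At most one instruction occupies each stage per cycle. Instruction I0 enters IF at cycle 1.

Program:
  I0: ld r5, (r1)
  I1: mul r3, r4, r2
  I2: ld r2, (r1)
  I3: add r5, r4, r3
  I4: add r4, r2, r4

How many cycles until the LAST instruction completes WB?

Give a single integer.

I0 ld r5 <- r1: IF@1 ID@2 stall=0 (-) EX@3 MEM@4 WB@5
I1 mul r3 <- r4,r2: IF@2 ID@3 stall=0 (-) EX@4 MEM@5 WB@6
I2 ld r2 <- r1: IF@3 ID@4 stall=0 (-) EX@5 MEM@6 WB@7
I3 add r5 <- r4,r3: IF@4 ID@5 stall=1 (RAW on I1.r3 (WB@6)) EX@7 MEM@8 WB@9
I4 add r4 <- r2,r4: IF@5 ID@7 stall=0 (-) EX@8 MEM@9 WB@10

Answer: 10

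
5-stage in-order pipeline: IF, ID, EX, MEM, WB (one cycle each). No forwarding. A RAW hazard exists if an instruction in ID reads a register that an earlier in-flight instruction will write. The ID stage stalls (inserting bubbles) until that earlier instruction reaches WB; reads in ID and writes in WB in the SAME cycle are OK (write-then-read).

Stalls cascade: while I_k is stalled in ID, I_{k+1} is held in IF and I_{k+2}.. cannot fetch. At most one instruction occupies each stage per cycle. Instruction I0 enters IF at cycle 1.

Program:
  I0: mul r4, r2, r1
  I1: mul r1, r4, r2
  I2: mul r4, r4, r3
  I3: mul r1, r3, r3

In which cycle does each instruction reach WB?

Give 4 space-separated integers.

Answer: 5 8 9 10

Derivation:
I0 mul r4 <- r2,r1: IF@1 ID@2 stall=0 (-) EX@3 MEM@4 WB@5
I1 mul r1 <- r4,r2: IF@2 ID@3 stall=2 (RAW on I0.r4 (WB@5)) EX@6 MEM@7 WB@8
I2 mul r4 <- r4,r3: IF@3 ID@6 stall=0 (-) EX@7 MEM@8 WB@9
I3 mul r1 <- r3,r3: IF@6 ID@7 stall=0 (-) EX@8 MEM@9 WB@10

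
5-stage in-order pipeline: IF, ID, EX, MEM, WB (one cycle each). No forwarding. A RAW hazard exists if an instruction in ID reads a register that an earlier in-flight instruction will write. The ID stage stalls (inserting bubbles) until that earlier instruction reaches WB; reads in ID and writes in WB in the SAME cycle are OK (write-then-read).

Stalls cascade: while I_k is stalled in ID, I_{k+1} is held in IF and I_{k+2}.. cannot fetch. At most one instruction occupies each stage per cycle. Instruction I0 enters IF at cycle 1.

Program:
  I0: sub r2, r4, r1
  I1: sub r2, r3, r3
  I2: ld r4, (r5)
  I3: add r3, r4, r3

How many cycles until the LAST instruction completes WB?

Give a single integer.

I0 sub r2 <- r4,r1: IF@1 ID@2 stall=0 (-) EX@3 MEM@4 WB@5
I1 sub r2 <- r3,r3: IF@2 ID@3 stall=0 (-) EX@4 MEM@5 WB@6
I2 ld r4 <- r5: IF@3 ID@4 stall=0 (-) EX@5 MEM@6 WB@7
I3 add r3 <- r4,r3: IF@4 ID@5 stall=2 (RAW on I2.r4 (WB@7)) EX@8 MEM@9 WB@10

Answer: 10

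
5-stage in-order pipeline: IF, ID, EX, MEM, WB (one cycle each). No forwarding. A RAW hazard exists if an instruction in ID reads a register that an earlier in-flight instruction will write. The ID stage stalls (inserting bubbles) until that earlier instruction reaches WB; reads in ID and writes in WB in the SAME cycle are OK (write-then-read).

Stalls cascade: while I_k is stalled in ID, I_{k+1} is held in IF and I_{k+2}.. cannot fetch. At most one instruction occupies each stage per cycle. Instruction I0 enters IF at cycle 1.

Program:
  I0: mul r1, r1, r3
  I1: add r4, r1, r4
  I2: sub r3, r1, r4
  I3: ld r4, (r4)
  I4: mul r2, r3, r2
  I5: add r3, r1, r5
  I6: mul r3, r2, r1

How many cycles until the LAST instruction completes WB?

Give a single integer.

I0 mul r1 <- r1,r3: IF@1 ID@2 stall=0 (-) EX@3 MEM@4 WB@5
I1 add r4 <- r1,r4: IF@2 ID@3 stall=2 (RAW on I0.r1 (WB@5)) EX@6 MEM@7 WB@8
I2 sub r3 <- r1,r4: IF@3 ID@6 stall=2 (RAW on I1.r4 (WB@8)) EX@9 MEM@10 WB@11
I3 ld r4 <- r4: IF@6 ID@9 stall=0 (-) EX@10 MEM@11 WB@12
I4 mul r2 <- r3,r2: IF@9 ID@10 stall=1 (RAW on I2.r3 (WB@11)) EX@12 MEM@13 WB@14
I5 add r3 <- r1,r5: IF@10 ID@12 stall=0 (-) EX@13 MEM@14 WB@15
I6 mul r3 <- r2,r1: IF@12 ID@13 stall=1 (RAW on I4.r2 (WB@14)) EX@15 MEM@16 WB@17

Answer: 17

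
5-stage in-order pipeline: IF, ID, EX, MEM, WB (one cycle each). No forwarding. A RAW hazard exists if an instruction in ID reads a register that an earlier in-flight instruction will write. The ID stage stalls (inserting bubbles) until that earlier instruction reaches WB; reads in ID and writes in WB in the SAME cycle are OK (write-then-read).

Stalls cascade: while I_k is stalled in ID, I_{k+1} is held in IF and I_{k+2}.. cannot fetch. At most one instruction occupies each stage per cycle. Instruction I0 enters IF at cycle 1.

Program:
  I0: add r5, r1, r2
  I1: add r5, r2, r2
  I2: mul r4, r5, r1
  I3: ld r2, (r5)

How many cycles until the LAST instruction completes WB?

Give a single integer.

I0 add r5 <- r1,r2: IF@1 ID@2 stall=0 (-) EX@3 MEM@4 WB@5
I1 add r5 <- r2,r2: IF@2 ID@3 stall=0 (-) EX@4 MEM@5 WB@6
I2 mul r4 <- r5,r1: IF@3 ID@4 stall=2 (RAW on I1.r5 (WB@6)) EX@7 MEM@8 WB@9
I3 ld r2 <- r5: IF@4 ID@7 stall=0 (-) EX@8 MEM@9 WB@10

Answer: 10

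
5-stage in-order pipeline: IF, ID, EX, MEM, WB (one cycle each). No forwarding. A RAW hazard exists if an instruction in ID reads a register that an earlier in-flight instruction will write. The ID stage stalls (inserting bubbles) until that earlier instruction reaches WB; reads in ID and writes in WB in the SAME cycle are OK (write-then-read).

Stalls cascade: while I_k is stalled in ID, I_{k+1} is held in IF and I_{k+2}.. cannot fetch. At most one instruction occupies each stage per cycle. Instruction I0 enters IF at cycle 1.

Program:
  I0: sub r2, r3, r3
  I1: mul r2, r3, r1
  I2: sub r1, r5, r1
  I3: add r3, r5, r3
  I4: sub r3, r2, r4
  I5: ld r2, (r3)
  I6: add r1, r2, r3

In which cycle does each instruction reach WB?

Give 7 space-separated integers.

I0 sub r2 <- r3,r3: IF@1 ID@2 stall=0 (-) EX@3 MEM@4 WB@5
I1 mul r2 <- r3,r1: IF@2 ID@3 stall=0 (-) EX@4 MEM@5 WB@6
I2 sub r1 <- r5,r1: IF@3 ID@4 stall=0 (-) EX@5 MEM@6 WB@7
I3 add r3 <- r5,r3: IF@4 ID@5 stall=0 (-) EX@6 MEM@7 WB@8
I4 sub r3 <- r2,r4: IF@5 ID@6 stall=0 (-) EX@7 MEM@8 WB@9
I5 ld r2 <- r3: IF@6 ID@7 stall=2 (RAW on I4.r3 (WB@9)) EX@10 MEM@11 WB@12
I6 add r1 <- r2,r3: IF@7 ID@10 stall=2 (RAW on I5.r2 (WB@12)) EX@13 MEM@14 WB@15

Answer: 5 6 7 8 9 12 15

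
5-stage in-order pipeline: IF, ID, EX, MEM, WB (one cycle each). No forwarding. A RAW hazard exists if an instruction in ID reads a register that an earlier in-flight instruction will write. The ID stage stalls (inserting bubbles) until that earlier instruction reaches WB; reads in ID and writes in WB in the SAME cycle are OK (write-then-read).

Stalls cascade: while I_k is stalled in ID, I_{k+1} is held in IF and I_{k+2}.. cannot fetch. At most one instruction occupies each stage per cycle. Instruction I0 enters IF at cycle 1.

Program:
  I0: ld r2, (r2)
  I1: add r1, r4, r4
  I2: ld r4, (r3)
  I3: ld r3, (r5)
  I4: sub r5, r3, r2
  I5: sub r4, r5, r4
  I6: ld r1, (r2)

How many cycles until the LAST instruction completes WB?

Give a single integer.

Answer: 15

Derivation:
I0 ld r2 <- r2: IF@1 ID@2 stall=0 (-) EX@3 MEM@4 WB@5
I1 add r1 <- r4,r4: IF@2 ID@3 stall=0 (-) EX@4 MEM@5 WB@6
I2 ld r4 <- r3: IF@3 ID@4 stall=0 (-) EX@5 MEM@6 WB@7
I3 ld r3 <- r5: IF@4 ID@5 stall=0 (-) EX@6 MEM@7 WB@8
I4 sub r5 <- r3,r2: IF@5 ID@6 stall=2 (RAW on I3.r3 (WB@8)) EX@9 MEM@10 WB@11
I5 sub r4 <- r5,r4: IF@6 ID@9 stall=2 (RAW on I4.r5 (WB@11)) EX@12 MEM@13 WB@14
I6 ld r1 <- r2: IF@9 ID@12 stall=0 (-) EX@13 MEM@14 WB@15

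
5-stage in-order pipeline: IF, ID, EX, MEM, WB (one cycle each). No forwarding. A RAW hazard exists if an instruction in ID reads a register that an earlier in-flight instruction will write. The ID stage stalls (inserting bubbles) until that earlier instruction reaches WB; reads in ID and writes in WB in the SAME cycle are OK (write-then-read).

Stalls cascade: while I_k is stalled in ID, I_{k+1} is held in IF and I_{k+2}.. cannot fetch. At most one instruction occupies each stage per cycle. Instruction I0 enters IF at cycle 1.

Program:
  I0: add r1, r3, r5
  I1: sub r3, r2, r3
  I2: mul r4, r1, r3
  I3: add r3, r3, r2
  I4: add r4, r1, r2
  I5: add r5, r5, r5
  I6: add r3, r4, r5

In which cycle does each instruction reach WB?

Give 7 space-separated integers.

Answer: 5 6 9 10 11 12 15

Derivation:
I0 add r1 <- r3,r5: IF@1 ID@2 stall=0 (-) EX@3 MEM@4 WB@5
I1 sub r3 <- r2,r3: IF@2 ID@3 stall=0 (-) EX@4 MEM@5 WB@6
I2 mul r4 <- r1,r3: IF@3 ID@4 stall=2 (RAW on I1.r3 (WB@6)) EX@7 MEM@8 WB@9
I3 add r3 <- r3,r2: IF@4 ID@7 stall=0 (-) EX@8 MEM@9 WB@10
I4 add r4 <- r1,r2: IF@7 ID@8 stall=0 (-) EX@9 MEM@10 WB@11
I5 add r5 <- r5,r5: IF@8 ID@9 stall=0 (-) EX@10 MEM@11 WB@12
I6 add r3 <- r4,r5: IF@9 ID@10 stall=2 (RAW on I5.r5 (WB@12)) EX@13 MEM@14 WB@15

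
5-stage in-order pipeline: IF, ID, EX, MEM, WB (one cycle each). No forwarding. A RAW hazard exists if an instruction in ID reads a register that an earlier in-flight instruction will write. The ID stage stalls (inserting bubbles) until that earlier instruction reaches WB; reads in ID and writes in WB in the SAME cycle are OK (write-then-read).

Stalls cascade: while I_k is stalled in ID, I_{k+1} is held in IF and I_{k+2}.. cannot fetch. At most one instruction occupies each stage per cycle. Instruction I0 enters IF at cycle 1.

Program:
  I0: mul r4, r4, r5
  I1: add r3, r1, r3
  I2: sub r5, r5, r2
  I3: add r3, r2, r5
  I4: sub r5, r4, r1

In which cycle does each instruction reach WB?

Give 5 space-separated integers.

I0 mul r4 <- r4,r5: IF@1 ID@2 stall=0 (-) EX@3 MEM@4 WB@5
I1 add r3 <- r1,r3: IF@2 ID@3 stall=0 (-) EX@4 MEM@5 WB@6
I2 sub r5 <- r5,r2: IF@3 ID@4 stall=0 (-) EX@5 MEM@6 WB@7
I3 add r3 <- r2,r5: IF@4 ID@5 stall=2 (RAW on I2.r5 (WB@7)) EX@8 MEM@9 WB@10
I4 sub r5 <- r4,r1: IF@5 ID@8 stall=0 (-) EX@9 MEM@10 WB@11

Answer: 5 6 7 10 11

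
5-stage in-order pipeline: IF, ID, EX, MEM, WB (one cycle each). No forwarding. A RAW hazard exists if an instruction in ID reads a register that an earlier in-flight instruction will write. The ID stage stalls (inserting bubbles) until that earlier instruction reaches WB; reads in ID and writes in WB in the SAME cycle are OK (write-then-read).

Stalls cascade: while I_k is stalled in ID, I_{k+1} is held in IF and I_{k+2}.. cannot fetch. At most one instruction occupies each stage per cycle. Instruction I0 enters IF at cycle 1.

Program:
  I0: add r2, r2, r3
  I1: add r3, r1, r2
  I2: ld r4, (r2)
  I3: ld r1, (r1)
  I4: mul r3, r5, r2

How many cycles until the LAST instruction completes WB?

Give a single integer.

I0 add r2 <- r2,r3: IF@1 ID@2 stall=0 (-) EX@3 MEM@4 WB@5
I1 add r3 <- r1,r2: IF@2 ID@3 stall=2 (RAW on I0.r2 (WB@5)) EX@6 MEM@7 WB@8
I2 ld r4 <- r2: IF@3 ID@6 stall=0 (-) EX@7 MEM@8 WB@9
I3 ld r1 <- r1: IF@6 ID@7 stall=0 (-) EX@8 MEM@9 WB@10
I4 mul r3 <- r5,r2: IF@7 ID@8 stall=0 (-) EX@9 MEM@10 WB@11

Answer: 11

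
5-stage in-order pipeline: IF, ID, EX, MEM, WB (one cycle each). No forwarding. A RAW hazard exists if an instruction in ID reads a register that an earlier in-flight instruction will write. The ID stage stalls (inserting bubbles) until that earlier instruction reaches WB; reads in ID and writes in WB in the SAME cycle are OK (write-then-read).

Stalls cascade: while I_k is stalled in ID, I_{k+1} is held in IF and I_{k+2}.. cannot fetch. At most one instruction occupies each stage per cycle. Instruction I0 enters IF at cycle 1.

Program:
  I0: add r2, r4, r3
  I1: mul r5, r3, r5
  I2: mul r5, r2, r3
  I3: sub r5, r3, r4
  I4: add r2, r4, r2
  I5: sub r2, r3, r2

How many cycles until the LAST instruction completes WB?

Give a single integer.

Answer: 13

Derivation:
I0 add r2 <- r4,r3: IF@1 ID@2 stall=0 (-) EX@3 MEM@4 WB@5
I1 mul r5 <- r3,r5: IF@2 ID@3 stall=0 (-) EX@4 MEM@5 WB@6
I2 mul r5 <- r2,r3: IF@3 ID@4 stall=1 (RAW on I0.r2 (WB@5)) EX@6 MEM@7 WB@8
I3 sub r5 <- r3,r4: IF@4 ID@6 stall=0 (-) EX@7 MEM@8 WB@9
I4 add r2 <- r4,r2: IF@6 ID@7 stall=0 (-) EX@8 MEM@9 WB@10
I5 sub r2 <- r3,r2: IF@7 ID@8 stall=2 (RAW on I4.r2 (WB@10)) EX@11 MEM@12 WB@13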